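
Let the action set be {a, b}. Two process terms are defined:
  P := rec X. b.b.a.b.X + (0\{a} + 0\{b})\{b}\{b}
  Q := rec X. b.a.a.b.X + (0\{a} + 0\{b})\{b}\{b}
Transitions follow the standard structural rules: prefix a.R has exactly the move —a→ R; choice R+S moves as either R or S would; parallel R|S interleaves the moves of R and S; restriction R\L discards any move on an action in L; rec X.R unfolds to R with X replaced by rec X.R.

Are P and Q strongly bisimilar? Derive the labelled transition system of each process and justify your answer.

not bisimilar

LTS(P): 4 reachable states
  s0 = rec X. b.b.a.b.X + (0\{a} + 0\{b})\{b}\{b} → =b=> s1
  s1 = b.a.b.(rec X. b.b.a.b.X + (0\{a} + 0\{b})\{b}\{b}) → =b=> s2
  s2 = a.b.(rec X. b.b.a.b.X + (0\{a} + 0\{b})\{b}\{b}) → =a=> s3
  s3 = b.(rec X. b.b.a.b.X + (0\{a} + 0\{b})\{b}\{b}) → =b=> s0
LTS(Q): 4 reachable states
  t0 = rec X. b.a.a.b.X + (0\{a} + 0\{b})\{b}\{b} → =b=> t1
  t1 = a.a.b.(rec X. b.a.a.b.X + (0\{a} + 0\{b})\{b}\{b}) → =a=> t2
  t2 = a.b.(rec X. b.a.a.b.X + (0\{a} + 0\{b})\{b}\{b}) → =a=> t3
  t3 = b.(rec X. b.a.a.b.X + (0\{a} + 0\{b})\{b}\{b}) → =b=> t0
Coarsest stable partition (strong bisimilarity classes):
  B0 = {s0}
  B1 = {s1}
  B2 = {s2}
  B3 = {s3}
  B4 = {t0}
  B5 = {t1}
  B6 = {t2}
  B7 = {t3}
s0 ∈ B0, t0 ∈ B4 → different blocks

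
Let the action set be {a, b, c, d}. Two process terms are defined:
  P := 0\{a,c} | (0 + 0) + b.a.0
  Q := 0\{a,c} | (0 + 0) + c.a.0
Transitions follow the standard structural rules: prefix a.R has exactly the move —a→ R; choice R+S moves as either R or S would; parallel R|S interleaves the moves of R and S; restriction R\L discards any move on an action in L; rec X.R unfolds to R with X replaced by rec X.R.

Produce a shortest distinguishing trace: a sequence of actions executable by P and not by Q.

b

LTS(P): 3 reachable states
  u0 = 0\{a,c} | (0 + 0) + b.a.0 | =b=> u1
  u1 = a.0 | =a=> u2
  u2 = 0 | (no moves)
LTS(Q): 3 reachable states
  v0 = 0\{a,c} | (0 + 0) + c.a.0 | =c=> v1
  v1 = a.0 | =a=> v2
  v2 = 0 | (no moves)
Executing b from P (initial set {u0}):
  after b @ step 1: {u1}
  ✓ P
Executing b from Q (initial set {v0}):
  after b @ step 1: ∅ (Q stuck)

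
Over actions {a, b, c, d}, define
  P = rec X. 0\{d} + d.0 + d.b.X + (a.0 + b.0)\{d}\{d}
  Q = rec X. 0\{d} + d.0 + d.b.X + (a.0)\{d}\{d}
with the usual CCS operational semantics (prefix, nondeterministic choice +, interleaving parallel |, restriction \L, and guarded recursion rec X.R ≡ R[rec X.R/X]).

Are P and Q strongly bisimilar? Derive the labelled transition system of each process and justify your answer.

Reachable graph of P (4 states):
  p0 = rec X. 0\{d} + d.0 + d.b.X + (a.0 + b.0)\{d}\{d} | --a--▸ p1, --b--▸ p1, --d--▸ p2, --d--▸ p3
  p1 = 0\{d}\{d} | ∅
  p2 = 0 | ∅
  p3 = b.(rec X. 0\{d} + d.0 + d.b.X + (a.0 + b.0)\{d}\{d}) | --b--▸ p0
Reachable graph of Q (4 states):
  q0 = rec X. 0\{d} + d.0 + d.b.X + (a.0)\{d}\{d} | --a--▸ q1, --d--▸ q2, --d--▸ q3
  q1 = 0\{d}\{d} | ∅
  q2 = 0 | ∅
  q3 = b.(rec X. 0\{d} + d.0 + d.b.X + (a.0)\{d}\{d}) | --b--▸ q0
Bisimilarity quotient blocks:
  B0 = {p0}
  B1 = {p1, p2, q1, q2}
  B2 = {p3}
  B3 = {q0}
  B4 = {q3}
p0 ∈ B0, q0 ∈ B3 → different blocks

not bisimilar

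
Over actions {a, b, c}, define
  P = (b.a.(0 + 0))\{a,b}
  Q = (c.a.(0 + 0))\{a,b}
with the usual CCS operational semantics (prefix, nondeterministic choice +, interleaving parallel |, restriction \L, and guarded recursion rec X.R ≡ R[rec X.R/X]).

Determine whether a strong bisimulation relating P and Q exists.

P ≁ Q

Reachable graph of P (1 states):
  s0 = (b.a.(0 + 0))\{a,b} → ·
Reachable graph of Q (2 states):
  t0 = (c.a.(0 + 0))\{a,b} → —c→ t1
  t1 = (a.(0 + 0))\{a,b} → ·
Partition-refinement fixed point:
  B0 = {s0, t1}
  B1 = {t0}
s0 ∈ B0, t0 ∈ B1 → different blocks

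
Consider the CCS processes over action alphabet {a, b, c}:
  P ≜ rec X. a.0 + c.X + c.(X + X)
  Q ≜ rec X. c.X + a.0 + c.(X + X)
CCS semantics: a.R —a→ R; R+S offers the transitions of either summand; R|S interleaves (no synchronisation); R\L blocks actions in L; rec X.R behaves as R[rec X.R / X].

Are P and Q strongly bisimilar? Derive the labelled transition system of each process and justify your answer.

P's transition system — 3 states:
  m0 = rec X. a.0 + c.X + c.(X + X) | =a=> m1, =c=> m0, =c=> m2
  m1 = 0 | ∅
  m2 = (rec X. a.0 + c.X + c.(X + X)) + (rec X. a.0 + c.X + c.(X + X)) | =a=> m1, =c=> m0, =c=> m2
Q's transition system — 3 states:
  n0 = rec X. c.X + a.0 + c.(X + X) | =a=> n1, =c=> n0, =c=> n2
  n1 = 0 | ∅
  n2 = (rec X. c.X + a.0 + c.(X + X)) + (rec X. c.X + a.0 + c.(X + X)) | =a=> n1, =c=> n0, =c=> n2
Bisimilarity quotient blocks:
  B0 = {m0, m2, n0, n2}
  B1 = {m1, n1}
m0 ∈ B0, n0 ∈ B0 → same block

P ~ Q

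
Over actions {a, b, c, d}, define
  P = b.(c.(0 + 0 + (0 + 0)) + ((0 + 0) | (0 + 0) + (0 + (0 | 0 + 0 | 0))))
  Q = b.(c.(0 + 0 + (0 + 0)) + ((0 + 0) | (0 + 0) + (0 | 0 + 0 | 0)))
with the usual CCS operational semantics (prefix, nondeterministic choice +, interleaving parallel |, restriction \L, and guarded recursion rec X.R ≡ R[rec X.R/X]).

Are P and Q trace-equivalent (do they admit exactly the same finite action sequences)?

traces(P) = traces(Q)

LTS(P): 3 reachable states
  u0 = b.(c.(0 + 0 + (0 + 0)) + ((0 + 0) | (0 + 0) + (0 + (0 | 0 + 0 | 0)))) ⊢ -b-> u1
  u1 = c.(0 + 0 + (0 + 0)) + ((0 + 0) | (0 + 0) + (0 + (0 | 0 + 0 | 0))) ⊢ -c-> u2
  u2 = 0 + 0 + (0 + 0) ⊢ ∅
LTS(Q): 3 reachable states
  v0 = b.(c.(0 + 0 + (0 + 0)) + ((0 + 0) | (0 + 0) + (0 | 0 + 0 | 0))) ⊢ -b-> v1
  v1 = c.(0 + 0 + (0 + 0)) + ((0 + 0) | (0 + 0) + (0 | 0 + 0 | 0)) ⊢ -c-> v2
  v2 = 0 + 0 + (0 + 0) ⊢ ∅
Partition-refinement fixed point:
  B0 = {u0, v0}
  B1 = {u1, v1}
  B2 = {u2, v2}
u0 ∈ B0, v0 ∈ B0 → same block
Bisimilar ⇒ trace-equivalent.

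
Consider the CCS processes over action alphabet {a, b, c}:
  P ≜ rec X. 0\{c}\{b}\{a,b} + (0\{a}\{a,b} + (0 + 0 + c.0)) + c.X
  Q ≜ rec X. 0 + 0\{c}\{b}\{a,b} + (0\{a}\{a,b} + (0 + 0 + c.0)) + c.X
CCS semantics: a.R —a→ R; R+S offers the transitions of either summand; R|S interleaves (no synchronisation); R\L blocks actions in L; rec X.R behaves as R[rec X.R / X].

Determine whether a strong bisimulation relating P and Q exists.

bisimilar

P's transition system — 2 states:
  p0 = rec X. 0\{c}\{b}\{a,b} + (0\{a}\{a,b} + (0 + 0 + c.0)) + c.X | -c-> p0, -c-> p1
  p1 = 0 | stopped
Q's transition system — 2 states:
  q0 = rec X. 0 + 0\{c}\{b}\{a,b} + (0\{a}\{a,b} + (0 + 0 + c.0)) + c.X | -c-> q0, -c-> q1
  q1 = 0 | stopped
Partition-refinement fixed point:
  B0 = {p0, q0}
  B1 = {p1, q1}
p0 ∈ B0, q0 ∈ B0 → same block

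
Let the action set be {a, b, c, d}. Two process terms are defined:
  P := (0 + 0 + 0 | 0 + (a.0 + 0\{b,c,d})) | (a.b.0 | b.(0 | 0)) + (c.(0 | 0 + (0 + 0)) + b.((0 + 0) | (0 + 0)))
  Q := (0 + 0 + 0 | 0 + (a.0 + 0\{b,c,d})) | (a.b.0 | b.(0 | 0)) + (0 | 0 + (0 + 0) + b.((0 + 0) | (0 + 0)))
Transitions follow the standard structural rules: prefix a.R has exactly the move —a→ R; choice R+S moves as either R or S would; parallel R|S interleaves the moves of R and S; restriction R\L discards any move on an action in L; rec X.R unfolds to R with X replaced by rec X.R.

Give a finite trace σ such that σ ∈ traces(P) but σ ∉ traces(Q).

c

Reachable graph of P (14 states):
  s0 = (0 + 0 + 0 | 0 + (a.0 + 0\{b,c,d})) | (a.b.0 | b.(0 | 0)) + (c.(0 | 0 + (0 + 0)) + b.((0 + 0) | (0 + 0))) → —a→ s1, —a→ s2, —b→ s3, —b→ s4, —c→ s5
  s1 = (0 + 0 + 0 | 0 + (a.0 + 0\{b,c,d})) | (b.0 | b.(0 | 0)) → —a→ s6, —b→ s7, —b→ s8
  s2 = 0 | (a.b.0 | b.(0 | 0)) → —a→ s6, —b→ s9
  s3 = (0 + 0 + 0 | 0 + (a.0 + 0\{b,c,d})) | (a.b.0 | (0 | 0)) → —a→ s8, —a→ s9
  s4 = (0 + 0) | (0 + 0) → deadlocked
  s5 = 0 | 0 + (0 + 0) → deadlocked
  s6 = 0 | (b.0 | b.(0 | 0)) → —b→ s10, —b→ s11
  s7 = (0 + 0 + 0 | 0 + (a.0 + 0\{b,c,d})) | (0 | b.(0 | 0)) → —a→ s10, —b→ s12
  s8 = (0 + 0 + 0 | 0 + (a.0 + 0\{b,c,d})) | (b.0 | (0 | 0)) → —a→ s11, —b→ s12
  s9 = 0 | (a.b.0 | (0 | 0)) → —a→ s11
  s10 = 0 | (0 | b.(0 | 0)) → —b→ s13
  s11 = 0 | (b.0 | (0 | 0)) → —b→ s13
  s12 = (0 + 0 + 0 | 0 + (a.0 + 0\{b,c,d})) | (0 | (0 | 0)) → —a→ s13
  s13 = 0 | (0 | (0 | 0)) → deadlocked
Reachable graph of Q (13 states):
  t0 = (0 + 0 + 0 | 0 + (a.0 + 0\{b,c,d})) | (a.b.0 | b.(0 | 0)) + (0 | 0 + (0 + 0) + b.((0 + 0) | (0 + 0))) → —a→ t1, —a→ t2, —b→ t3, —b→ t4
  t1 = (0 + 0 + 0 | 0 + (a.0 + 0\{b,c,d})) | (b.0 | b.(0 | 0)) → —a→ t5, —b→ t6, —b→ t7
  t2 = 0 | (a.b.0 | b.(0 | 0)) → —a→ t5, —b→ t8
  t3 = (0 + 0 + 0 | 0 + (a.0 + 0\{b,c,d})) | (a.b.0 | (0 | 0)) → —a→ t7, —a→ t8
  t4 = (0 + 0) | (0 + 0) → deadlocked
  t5 = 0 | (b.0 | b.(0 | 0)) → —b→ t10, —b→ t9
  t6 = (0 + 0 + 0 | 0 + (a.0 + 0\{b,c,d})) | (0 | b.(0 | 0)) → —a→ t9, —b→ t11
  t7 = (0 + 0 + 0 | 0 + (a.0 + 0\{b,c,d})) | (b.0 | (0 | 0)) → —a→ t10, —b→ t11
  t8 = 0 | (a.b.0 | (0 | 0)) → —a→ t10
  t9 = 0 | (0 | b.(0 | 0)) → —b→ t12
  t10 = 0 | (b.0 | (0 | 0)) → —b→ t12
  t11 = (0 + 0 + 0 | 0 + (a.0 + 0\{b,c,d})) | (0 | (0 | 0)) → —a→ t12
  t12 = 0 | (0 | (0 | 0)) → deadlocked
Trace ⟨c⟩ through P, begin at {s0}:
  [1] c ⇒ {s5}
  ✓ P
Trace ⟨c⟩ through Q, begin at {t0}:
  [1] c ⇒ no successor for Q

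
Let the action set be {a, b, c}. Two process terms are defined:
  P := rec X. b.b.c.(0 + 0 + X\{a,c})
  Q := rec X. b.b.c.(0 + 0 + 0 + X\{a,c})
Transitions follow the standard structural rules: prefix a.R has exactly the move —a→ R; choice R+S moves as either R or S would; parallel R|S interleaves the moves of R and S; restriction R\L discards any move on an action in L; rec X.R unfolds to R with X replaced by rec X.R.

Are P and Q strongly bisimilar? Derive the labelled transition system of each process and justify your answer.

P's transition system — 6 states:
  p0 = rec X. b.b.c.(0 + 0 + X\{a,c}) → —b→ p1
  p1 = b.c.(0 + 0 + (rec X. b.b.c.(0 + 0 + X\{a,c}))\{a,c}) → —b→ p2
  p2 = c.(0 + 0 + (rec X. b.b.c.(0 + 0 + X\{a,c}))\{a,c}) → —c→ p3
  p3 = 0 + 0 + (rec X. b.b.c.(0 + 0 + X\{a,c}))\{a,c} → —b→ p4
  p4 = (b.c.(0 + 0 + (rec X. b.b.c.(0 + 0 + X\{a,c}))\{a,c}))\{a,c} → —b→ p5
  p5 = (c.(0 + 0 + (rec X. b.b.c.(0 + 0 + X\{a,c}))\{a,c}))\{a,c} → (no moves)
Q's transition system — 6 states:
  q0 = rec X. b.b.c.(0 + 0 + 0 + X\{a,c}) → —b→ q1
  q1 = b.c.(0 + 0 + 0 + (rec X. b.b.c.(0 + 0 + 0 + X\{a,c}))\{a,c}) → —b→ q2
  q2 = c.(0 + 0 + 0 + (rec X. b.b.c.(0 + 0 + 0 + X\{a,c}))\{a,c}) → —c→ q3
  q3 = 0 + 0 + 0 + (rec X. b.b.c.(0 + 0 + 0 + X\{a,c}))\{a,c} → —b→ q4
  q4 = (b.c.(0 + 0 + 0 + (rec X. b.b.c.(0 + 0 + 0 + X\{a,c}))\{a,c}))\{a,c} → —b→ q5
  q5 = (c.(0 + 0 + 0 + (rec X. b.b.c.(0 + 0 + 0 + X\{a,c}))\{a,c}))\{a,c} → (no moves)
Bisimilarity quotient blocks:
  B0 = {p0, q0}
  B1 = {p1, q1}
  B2 = {p2, q2}
  B3 = {p3, q3}
  B4 = {p4, q4}
  B5 = {p5, q5}
p0 ∈ B0, q0 ∈ B0 → same block

P ~ Q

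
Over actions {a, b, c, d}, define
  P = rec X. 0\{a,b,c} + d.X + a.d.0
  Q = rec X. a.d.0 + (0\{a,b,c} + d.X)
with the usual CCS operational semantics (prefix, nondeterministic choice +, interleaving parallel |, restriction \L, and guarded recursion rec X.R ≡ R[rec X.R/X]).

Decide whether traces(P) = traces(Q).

LTS(P): 3 reachable states
  u0 = rec X. 0\{a,b,c} + d.X + a.d.0 :: --a--▸ u1, --d--▸ u0
  u1 = d.0 :: --d--▸ u2
  u2 = 0 :: deadlocked
LTS(Q): 3 reachable states
  v0 = rec X. a.d.0 + (0\{a,b,c} + d.X) :: --a--▸ v1, --d--▸ v0
  v1 = d.0 :: --d--▸ v2
  v2 = 0 :: deadlocked
Partition-refinement fixed point:
  B0 = {u0, v0}
  B1 = {u1, v1}
  B2 = {u2, v2}
u0 ∈ B0, v0 ∈ B0 → same block
Bisimilar ⇒ trace-equivalent.

YES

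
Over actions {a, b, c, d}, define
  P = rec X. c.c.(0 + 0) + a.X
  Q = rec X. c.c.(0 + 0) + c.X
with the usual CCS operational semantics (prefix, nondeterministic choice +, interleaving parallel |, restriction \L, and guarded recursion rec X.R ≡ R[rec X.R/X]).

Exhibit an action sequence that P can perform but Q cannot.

a

Reachable graph of P (3 states):
  s0 = rec X. c.c.(0 + 0) + a.X | —a→ s0, —c→ s1
  s1 = c.(0 + 0) | —c→ s2
  s2 = 0 + 0 | (no moves)
Reachable graph of Q (3 states):
  t0 = rec X. c.c.(0 + 0) + c.X | —c→ t0, —c→ t1
  t1 = c.(0 + 0) | —c→ t2
  t2 = 0 + 0 | (no moves)
Run σ = ⟨a⟩ on P: start {s0}
  step 1 (a): {s0}
  ✓ P
Run σ = ⟨a⟩ on Q: start {t0}
  step 1 (a): no successor for Q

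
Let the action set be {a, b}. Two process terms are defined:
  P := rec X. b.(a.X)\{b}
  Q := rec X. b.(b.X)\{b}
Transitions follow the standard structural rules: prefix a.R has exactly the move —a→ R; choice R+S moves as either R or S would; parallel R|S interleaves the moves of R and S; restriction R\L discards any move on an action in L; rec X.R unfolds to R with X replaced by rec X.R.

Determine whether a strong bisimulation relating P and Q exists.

NO

LTS(P): 3 reachable states
  p0 = rec X. b.(a.X)\{b} :: -b-> p1
  p1 = (a.(rec X. b.(a.X)\{b}))\{b} :: -a-> p2
  p2 = (rec X. b.(a.X)\{b})\{b} :: ∅
LTS(Q): 2 reachable states
  q0 = rec X. b.(b.X)\{b} :: -b-> q1
  q1 = (b.(rec X. b.(b.X)\{b}))\{b} :: ∅
Partition-refinement fixed point:
  B0 = {p0}
  B1 = {p1}
  B2 = {p2, q1}
  B3 = {q0}
p0 ∈ B0, q0 ∈ B3 → different blocks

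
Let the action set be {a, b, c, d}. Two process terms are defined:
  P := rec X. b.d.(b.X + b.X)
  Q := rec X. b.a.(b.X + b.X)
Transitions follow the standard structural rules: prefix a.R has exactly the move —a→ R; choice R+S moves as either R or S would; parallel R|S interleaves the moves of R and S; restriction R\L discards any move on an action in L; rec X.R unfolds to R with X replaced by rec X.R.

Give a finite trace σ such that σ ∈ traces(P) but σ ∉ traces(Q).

Reachable graph of P (3 states):
  p0 = rec X. b.d.(b.X + b.X) has moves =b=> p1
  p1 = d.(b.(rec X. b.d.(b.X + b.X)) + b.(rec X. b.d.(b.X + b.X))) has moves =d=> p2
  p2 = b.(rec X. b.d.(b.X + b.X)) + b.(rec X. b.d.(b.X + b.X)) has moves =b=> p0
Reachable graph of Q (3 states):
  q0 = rec X. b.a.(b.X + b.X) has moves =b=> q1
  q1 = a.(b.(rec X. b.a.(b.X + b.X)) + b.(rec X. b.a.(b.X + b.X))) has moves =a=> q2
  q2 = b.(rec X. b.a.(b.X + b.X)) + b.(rec X. b.a.(b.X + b.X)) has moves =b=> q0
Run σ = ⟨bd⟩ on P: start {p0}
  [1] b ⇒ {p1}
  [2] d ⇒ {p2}
  ✓ P
Run σ = ⟨bd⟩ on Q: start {q0}
  [1] b ⇒ {q1}
  [2] d ⇒ ∅  — Q cannot continue

bd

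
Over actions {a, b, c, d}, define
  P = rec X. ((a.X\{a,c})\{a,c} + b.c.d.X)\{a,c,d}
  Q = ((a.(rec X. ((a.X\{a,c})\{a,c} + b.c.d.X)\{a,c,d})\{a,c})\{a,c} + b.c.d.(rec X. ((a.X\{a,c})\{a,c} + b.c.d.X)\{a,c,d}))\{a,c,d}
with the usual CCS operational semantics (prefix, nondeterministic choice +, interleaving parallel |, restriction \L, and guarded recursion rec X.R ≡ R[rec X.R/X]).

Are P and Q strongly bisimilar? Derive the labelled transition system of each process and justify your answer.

P's transition system — 2 states:
  m0 = rec X. ((a.X\{a,c})\{a,c} + b.c.d.X)\{a,c,d} has moves =b=> m1
  m1 = (c.d.(rec X. ((a.X\{a,c})\{a,c} + b.c.d.X)\{a,c,d}))\{a,c,d} has moves (no moves)
Q's transition system — 2 states:
  n0 = ((a.(rec X. ((a.X\{a,c})\{a,c} + b.c.d.X)\{a,c,d})\{a,c})\{a,c} + b.c.d.(rec X. ((a.X\{a,c})\{a,c} + b.c.d.X)\{a,c,d}))\{a,c,d} has moves =b=> n1
  n1 = (c.d.(rec X. ((a.X\{a,c})\{a,c} + b.c.d.X)\{a,c,d}))\{a,c,d} has moves (no moves)
Coarsest stable partition (strong bisimilarity classes):
  B0 = {m0, n0}
  B1 = {m1, n1}
m0 ∈ B0, n0 ∈ B0 → same block

bisimilar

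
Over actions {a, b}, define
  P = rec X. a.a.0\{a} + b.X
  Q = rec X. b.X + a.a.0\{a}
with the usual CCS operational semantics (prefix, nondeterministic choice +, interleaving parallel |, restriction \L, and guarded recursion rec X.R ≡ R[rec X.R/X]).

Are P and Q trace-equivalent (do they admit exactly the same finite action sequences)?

YES

P's transition system — 3 states:
  s0 = rec X. a.a.0\{a} + b.X → -a-> s1, -b-> s0
  s1 = a.0\{a} → -a-> s2
  s2 = 0\{a} → ∅
Q's transition system — 3 states:
  t0 = rec X. b.X + a.a.0\{a} → -a-> t1, -b-> t0
  t1 = a.0\{a} → -a-> t2
  t2 = 0\{a} → ∅
Partition-refinement fixed point:
  B0 = {s0, t0}
  B1 = {s1, t1}
  B2 = {s2, t2}
s0 ∈ B0, t0 ∈ B0 → same block
Bisimilar ⇒ trace-equivalent.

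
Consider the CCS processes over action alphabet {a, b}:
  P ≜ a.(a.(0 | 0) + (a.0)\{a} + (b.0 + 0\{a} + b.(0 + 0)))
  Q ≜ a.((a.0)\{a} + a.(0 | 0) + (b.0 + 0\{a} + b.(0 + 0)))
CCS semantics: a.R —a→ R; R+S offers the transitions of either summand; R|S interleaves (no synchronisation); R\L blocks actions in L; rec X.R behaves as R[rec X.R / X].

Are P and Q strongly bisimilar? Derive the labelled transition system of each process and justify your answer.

P ~ Q

P's transition system — 5 states:
  p0 = a.(a.(0 | 0) + (a.0)\{a} + (b.0 + 0\{a} + b.(0 + 0))) | --a--▸ p1
  p1 = a.(0 | 0) + (a.0)\{a} + (b.0 + 0\{a} + b.(0 + 0)) | --a--▸ p2, --b--▸ p3, --b--▸ p4
  p2 = 0 | 0 | ·
  p3 = 0 | ·
  p4 = 0 + 0 | ·
Q's transition system — 5 states:
  q0 = a.((a.0)\{a} + a.(0 | 0) + (b.0 + 0\{a} + b.(0 + 0))) | --a--▸ q1
  q1 = (a.0)\{a} + a.(0 | 0) + (b.0 + 0\{a} + b.(0 + 0)) | --a--▸ q2, --b--▸ q3, --b--▸ q4
  q2 = 0 | 0 | ·
  q3 = 0 | ·
  q4 = 0 + 0 | ·
Bisimilarity quotient blocks:
  B0 = {p0, q0}
  B1 = {p1, q1}
  B2 = {p2, p3, p4, q2, q3, q4}
p0 ∈ B0, q0 ∈ B0 → same block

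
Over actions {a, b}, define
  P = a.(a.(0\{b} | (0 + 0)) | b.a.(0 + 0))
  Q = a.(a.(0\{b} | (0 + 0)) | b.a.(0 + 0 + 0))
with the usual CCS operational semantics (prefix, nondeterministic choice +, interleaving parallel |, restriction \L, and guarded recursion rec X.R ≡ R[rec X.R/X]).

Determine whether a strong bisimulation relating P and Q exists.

Reachable graph of P (7 states):
  m0 = a.(a.(0\{b} | (0 + 0)) | b.a.(0 + 0)) | ··a··> m1
  m1 = a.(0\{b} | (0 + 0)) | b.a.(0 + 0) | ··a··> m2, ··b··> m3
  m2 = 0\{b} | (0 + 0) | b.a.(0 + 0) | ··b··> m4
  m3 = a.(0\{b} | (0 + 0)) | a.(0 + 0) | ··a··> m4, ··a··> m5
  m4 = 0\{b} | (0 + 0) | a.(0 + 0) | ··a··> m6
  m5 = a.(0\{b} | (0 + 0)) | (0 + 0) | ··a··> m6
  m6 = 0\{b} | (0 + 0) | (0 + 0) | deadlocked
Reachable graph of Q (7 states):
  n0 = a.(a.(0\{b} | (0 + 0)) | b.a.(0 + 0 + 0)) | ··a··> n1
  n1 = a.(0\{b} | (0 + 0)) | b.a.(0 + 0 + 0) | ··a··> n2, ··b··> n3
  n2 = 0\{b} | (0 + 0) | b.a.(0 + 0 + 0) | ··b··> n4
  n3 = a.(0\{b} | (0 + 0)) | a.(0 + 0 + 0) | ··a··> n4, ··a··> n5
  n4 = 0\{b} | (0 + 0) | a.(0 + 0 + 0) | ··a··> n6
  n5 = a.(0\{b} | (0 + 0)) | (0 + 0 + 0) | ··a··> n6
  n6 = 0\{b} | (0 + 0) | (0 + 0 + 0) | deadlocked
Coarsest stable partition (strong bisimilarity classes):
  B0 = {m0, n0}
  B1 = {m1, n1}
  B2 = {m3, n3}
  B3 = {m4, m5, n4, n5}
  B4 = {m6, n6}
  B5 = {m2, n2}
m0 ∈ B0, n0 ∈ B0 → same block

YES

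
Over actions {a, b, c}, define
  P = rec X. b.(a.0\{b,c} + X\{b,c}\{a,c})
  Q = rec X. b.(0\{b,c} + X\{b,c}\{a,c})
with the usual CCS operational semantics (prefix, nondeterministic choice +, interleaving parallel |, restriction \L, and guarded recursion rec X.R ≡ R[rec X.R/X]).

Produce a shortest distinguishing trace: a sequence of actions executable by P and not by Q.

ba

Reachable graph of P (3 states):
  u0 = rec X. b.(a.0\{b,c} + X\{b,c}\{a,c}) ⊢ ··b··> u1
  u1 = a.0\{b,c} + (rec X. b.(a.0\{b,c} + X\{b,c}\{a,c}))\{b,c}\{a,c} ⊢ ··a··> u2
  u2 = 0\{b,c} ⊢ (no moves)
Reachable graph of Q (2 states):
  v0 = rec X. b.(0\{b,c} + X\{b,c}\{a,c}) ⊢ ··b··> v1
  v1 = 0\{b,c} + (rec X. b.(0\{b,c} + X\{b,c}\{a,c}))\{b,c}\{a,c} ⊢ (no moves)
Executing ba from P (initial set {u0}):
  step 1 (b): {u1}
  step 2 (a): {u2}
  ✓ P
Executing ba from Q (initial set {v0}):
  step 1 (b): {v1}
  step 2 (a): ∅ (Q stuck)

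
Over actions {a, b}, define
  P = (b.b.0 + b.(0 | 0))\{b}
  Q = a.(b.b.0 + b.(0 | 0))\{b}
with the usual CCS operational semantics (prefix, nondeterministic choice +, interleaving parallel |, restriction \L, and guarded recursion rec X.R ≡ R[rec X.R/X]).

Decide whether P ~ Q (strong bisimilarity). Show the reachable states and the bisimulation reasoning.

Reachable graph of P (1 states):
  m0 = (b.b.0 + b.(0 | 0))\{b} ⊢ ∅
Reachable graph of Q (2 states):
  n0 = a.(b.b.0 + b.(0 | 0))\{b} ⊢ =a=> n1
  n1 = (b.b.0 + b.(0 | 0))\{b} ⊢ ∅
Bisimilarity quotient blocks:
  B0 = {m0, n1}
  B1 = {n0}
m0 ∈ B0, n0 ∈ B1 → different blocks

NO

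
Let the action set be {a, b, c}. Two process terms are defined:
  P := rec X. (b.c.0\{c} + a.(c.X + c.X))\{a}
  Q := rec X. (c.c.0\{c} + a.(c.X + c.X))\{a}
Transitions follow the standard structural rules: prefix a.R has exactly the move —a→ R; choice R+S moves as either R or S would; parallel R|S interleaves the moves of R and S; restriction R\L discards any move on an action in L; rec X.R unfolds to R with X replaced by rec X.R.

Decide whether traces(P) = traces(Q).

P's transition system — 3 states:
  u0 = rec X. (b.c.0\{c} + a.(c.X + c.X))\{a} → ··b··> u1
  u1 = (c.0\{c})\{a} → ··c··> u2
  u2 = 0\{c}\{a} → stopped
Q's transition system — 3 states:
  v0 = rec X. (c.c.0\{c} + a.(c.X + c.X))\{a} → ··c··> v1
  v1 = (c.0\{c})\{a} → ··c··> v2
  v2 = 0\{c}\{a} → stopped
Executing b from P (initial set {u0}):
  [1] b ⇒ {u1}
  ✓ P
Executing b from Q (initial set {v0}):
  [1] b ⇒ ∅ (Q stuck)

traces(P) ≠ traces(Q) — witness ⟨b⟩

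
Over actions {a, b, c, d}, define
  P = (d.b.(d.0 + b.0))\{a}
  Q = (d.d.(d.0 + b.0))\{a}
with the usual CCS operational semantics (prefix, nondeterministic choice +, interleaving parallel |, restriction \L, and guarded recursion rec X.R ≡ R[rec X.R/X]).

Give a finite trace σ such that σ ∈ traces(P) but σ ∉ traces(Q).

LTS(P): 4 reachable states
  m0 = (d.b.(d.0 + b.0))\{a} ⊢ —d→ m1
  m1 = (b.(d.0 + b.0))\{a} ⊢ —b→ m2
  m2 = (d.0 + b.0)\{a} ⊢ —b→ m3, —d→ m3
  m3 = 0\{a} ⊢ deadlocked
LTS(Q): 4 reachable states
  n0 = (d.d.(d.0 + b.0))\{a} ⊢ —d→ n1
  n1 = (d.(d.0 + b.0))\{a} ⊢ —d→ n2
  n2 = (d.0 + b.0)\{a} ⊢ —b→ n3, —d→ n3
  n3 = 0\{a} ⊢ deadlocked
Run σ = ⟨db⟩ on P: start {m0}
  step 1 (d): {m1}
  step 2 (b): {m2}
  P completes σ.
Run σ = ⟨db⟩ on Q: start {n0}
  step 1 (d): {n1}
  step 2 (b): ∅  — Q cannot continue

db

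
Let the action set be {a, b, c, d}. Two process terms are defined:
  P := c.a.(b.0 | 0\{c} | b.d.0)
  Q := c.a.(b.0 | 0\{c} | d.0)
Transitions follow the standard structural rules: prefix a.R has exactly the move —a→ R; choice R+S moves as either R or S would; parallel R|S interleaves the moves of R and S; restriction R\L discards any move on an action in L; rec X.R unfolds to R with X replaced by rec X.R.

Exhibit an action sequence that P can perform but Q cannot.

cabb

LTS(P): 8 reachable states
  p0 = c.a.(b.0 | 0\{c} | b.d.0) has moves —c→ p1
  p1 = a.(b.0 | 0\{c} | b.d.0) has moves —a→ p2
  p2 = b.0 | 0\{c} | b.d.0 has moves —b→ p3, —b→ p4
  p3 = 0 | 0\{c} | b.d.0 has moves —b→ p5
  p4 = b.0 | 0\{c} | d.0 has moves —b→ p5, —d→ p6
  p5 = 0 | 0\{c} | d.0 has moves —d→ p7
  p6 = b.0 | 0\{c} | 0 has moves —b→ p7
  p7 = 0 | 0\{c} | 0 has moves ∅
LTS(Q): 6 reachable states
  q0 = c.a.(b.0 | 0\{c} | d.0) has moves —c→ q1
  q1 = a.(b.0 | 0\{c} | d.0) has moves —a→ q2
  q2 = b.0 | 0\{c} | d.0 has moves —b→ q3, —d→ q4
  q3 = 0 | 0\{c} | d.0 has moves —d→ q5
  q4 = b.0 | 0\{c} | 0 has moves —b→ q5
  q5 = 0 | 0\{c} | 0 has moves ∅
Run σ = ⟨cabb⟩ on P: start {p0}
  after c @ step 1: {p1}
  after a @ step 2: {p2}
  after b @ step 3: {p3, p4}
  after b @ step 4: {p5}
  — P admits the full trace.
Run σ = ⟨cabb⟩ on Q: start {q0}
  after c @ step 1: {q1}
  after a @ step 2: {q2}
  after b @ step 3: {q3}
  after b @ step 4: no successor for Q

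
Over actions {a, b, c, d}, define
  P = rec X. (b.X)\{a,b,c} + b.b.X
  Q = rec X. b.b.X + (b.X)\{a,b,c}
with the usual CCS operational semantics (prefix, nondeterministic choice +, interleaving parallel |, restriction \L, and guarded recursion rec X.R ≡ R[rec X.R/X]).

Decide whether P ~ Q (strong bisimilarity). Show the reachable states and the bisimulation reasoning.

P's transition system — 2 states:
  s0 = rec X. (b.X)\{a,b,c} + b.b.X → —b→ s1
  s1 = b.(rec X. (b.X)\{a,b,c} + b.b.X) → —b→ s0
Q's transition system — 2 states:
  t0 = rec X. b.b.X + (b.X)\{a,b,c} → —b→ t1
  t1 = b.(rec X. b.b.X + (b.X)\{a,b,c}) → —b→ t0
Partition-refinement fixed point:
  B0 = {s0, s1, t0, t1}
s0 ∈ B0, t0 ∈ B0 → same block

bisimilar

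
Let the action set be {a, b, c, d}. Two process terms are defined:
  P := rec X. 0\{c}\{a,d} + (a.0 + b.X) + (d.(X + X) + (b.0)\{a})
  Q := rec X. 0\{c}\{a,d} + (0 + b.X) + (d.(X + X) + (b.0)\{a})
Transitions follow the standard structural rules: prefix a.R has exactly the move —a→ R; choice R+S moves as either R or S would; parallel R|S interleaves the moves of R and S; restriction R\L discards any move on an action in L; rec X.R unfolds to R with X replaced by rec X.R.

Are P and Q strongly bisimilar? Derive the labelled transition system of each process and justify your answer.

P's transition system — 4 states:
  s0 = rec X. 0\{c}\{a,d} + (a.0 + b.X) + (d.(X + X) + (b.0)\{a}) ⊢ =a=> s1, =b=> s0, =b=> s2, =d=> s3
  s1 = 0 ⊢ stopped
  s2 = 0\{a} ⊢ stopped
  s3 = (rec X. 0\{c}\{a,d} + (a.0 + b.X) + (d.(X + X) + (b.0)\{a})) + (rec X. 0\{c}\{a,d} + (a.0 + b.X) + (d.(X + X) + (b.0)\{a})) ⊢ =a=> s1, =b=> s0, =b=> s2, =d=> s3
Q's transition system — 3 states:
  t0 = rec X. 0\{c}\{a,d} + (0 + b.X) + (d.(X + X) + (b.0)\{a}) ⊢ =b=> t0, =b=> t1, =d=> t2
  t1 = 0\{a} ⊢ stopped
  t2 = (rec X. 0\{c}\{a,d} + (0 + b.X) + (d.(X + X) + (b.0)\{a})) + (rec X. 0\{c}\{a,d} + (0 + b.X) + (d.(X + X) + (b.0)\{a})) ⊢ =b=> t0, =b=> t1, =d=> t2
Bisimilarity quotient blocks:
  B0 = {s0, s3}
  B1 = {s1, s2, t1}
  B2 = {t0, t2}
s0 ∈ B0, t0 ∈ B2 → different blocks

P ≁ Q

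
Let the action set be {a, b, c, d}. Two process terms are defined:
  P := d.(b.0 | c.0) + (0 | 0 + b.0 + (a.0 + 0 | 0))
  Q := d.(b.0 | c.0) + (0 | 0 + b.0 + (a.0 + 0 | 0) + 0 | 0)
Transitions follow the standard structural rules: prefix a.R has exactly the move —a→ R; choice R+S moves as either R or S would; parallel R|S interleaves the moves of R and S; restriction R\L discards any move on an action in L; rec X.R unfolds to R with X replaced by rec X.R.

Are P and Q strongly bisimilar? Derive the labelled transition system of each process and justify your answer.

P ~ Q

P's transition system — 6 states:
  p0 = d.(b.0 | c.0) + (0 | 0 + b.0 + (a.0 + 0 | 0)) | —a→ p1, —b→ p1, —d→ p2
  p1 = 0 | ·
  p2 = b.0 | c.0 | —b→ p3, —c→ p4
  p3 = 0 | c.0 | —c→ p5
  p4 = b.0 | 0 | —b→ p5
  p5 = 0 | 0 | ·
Q's transition system — 6 states:
  q0 = d.(b.0 | c.0) + (0 | 0 + b.0 + (a.0 + 0 | 0) + 0 | 0) | —a→ q1, —b→ q1, —d→ q2
  q1 = 0 | ·
  q2 = b.0 | c.0 | —b→ q3, —c→ q4
  q3 = 0 | c.0 | —c→ q5
  q4 = b.0 | 0 | —b→ q5
  q5 = 0 | 0 | ·
Coarsest stable partition (strong bisimilarity classes):
  B0 = {p0, q0}
  B1 = {p1, p5, q1, q5}
  B2 = {p2, q2}
  B3 = {p3, q3}
  B4 = {p4, q4}
p0 ∈ B0, q0 ∈ B0 → same block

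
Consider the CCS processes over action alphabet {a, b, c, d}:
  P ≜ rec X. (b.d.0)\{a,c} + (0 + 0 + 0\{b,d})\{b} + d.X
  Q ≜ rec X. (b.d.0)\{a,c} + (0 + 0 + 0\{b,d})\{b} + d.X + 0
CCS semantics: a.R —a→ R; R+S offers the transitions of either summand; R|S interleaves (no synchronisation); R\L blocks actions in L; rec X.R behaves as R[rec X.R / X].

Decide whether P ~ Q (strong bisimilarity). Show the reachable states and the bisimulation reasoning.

bisimilar

Reachable graph of P (3 states):
  m0 = rec X. (b.d.0)\{a,c} + (0 + 0 + 0\{b,d})\{b} + d.X ⊢ --b--▸ m1, --d--▸ m0
  m1 = (d.0)\{a,c} ⊢ --d--▸ m2
  m2 = 0\{a,c} ⊢ ∅
Reachable graph of Q (3 states):
  n0 = rec X. (b.d.0)\{a,c} + (0 + 0 + 0\{b,d})\{b} + d.X + 0 ⊢ --b--▸ n1, --d--▸ n0
  n1 = (d.0)\{a,c} ⊢ --d--▸ n2
  n2 = 0\{a,c} ⊢ ∅
Bisimilarity quotient blocks:
  B0 = {m0, n0}
  B1 = {m1, n1}
  B2 = {m2, n2}
m0 ∈ B0, n0 ∈ B0 → same block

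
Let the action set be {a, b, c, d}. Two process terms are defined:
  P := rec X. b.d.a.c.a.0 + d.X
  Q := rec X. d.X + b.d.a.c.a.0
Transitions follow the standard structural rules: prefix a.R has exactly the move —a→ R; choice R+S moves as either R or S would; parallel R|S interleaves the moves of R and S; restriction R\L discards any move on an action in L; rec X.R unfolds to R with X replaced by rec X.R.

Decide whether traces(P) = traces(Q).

Reachable graph of P (6 states):
  m0 = rec X. b.d.a.c.a.0 + d.X | =b=> m1, =d=> m0
  m1 = d.a.c.a.0 | =d=> m2
  m2 = a.c.a.0 | =a=> m3
  m3 = c.a.0 | =c=> m4
  m4 = a.0 | =a=> m5
  m5 = 0 | ·
Reachable graph of Q (6 states):
  n0 = rec X. d.X + b.d.a.c.a.0 | =b=> n1, =d=> n0
  n1 = d.a.c.a.0 | =d=> n2
  n2 = a.c.a.0 | =a=> n3
  n3 = c.a.0 | =c=> n4
  n4 = a.0 | =a=> n5
  n5 = 0 | ·
Bisimilarity quotient blocks:
  B0 = {m0, n0}
  B1 = {m1, n1}
  B2 = {m2, n2}
  B3 = {m3, n3}
  B4 = {m4, n4}
  B5 = {m5, n5}
m0 ∈ B0, n0 ∈ B0 → same block
Bisimilar ⇒ trace-equivalent.

YES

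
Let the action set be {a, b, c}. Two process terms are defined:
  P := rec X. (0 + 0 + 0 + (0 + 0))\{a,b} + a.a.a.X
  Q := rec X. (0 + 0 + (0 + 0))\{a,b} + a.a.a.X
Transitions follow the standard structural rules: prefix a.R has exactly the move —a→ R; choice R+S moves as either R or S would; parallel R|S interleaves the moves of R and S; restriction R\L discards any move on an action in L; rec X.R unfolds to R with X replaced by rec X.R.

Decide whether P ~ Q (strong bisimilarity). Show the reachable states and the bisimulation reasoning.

YES

Reachable graph of P (3 states):
  p0 = rec X. (0 + 0 + 0 + (0 + 0))\{a,b} + a.a.a.X → --a--▸ p1
  p1 = a.a.(rec X. (0 + 0 + 0 + (0 + 0))\{a,b} + a.a.a.X) → --a--▸ p2
  p2 = a.(rec X. (0 + 0 + 0 + (0 + 0))\{a,b} + a.a.a.X) → --a--▸ p0
Reachable graph of Q (3 states):
  q0 = rec X. (0 + 0 + (0 + 0))\{a,b} + a.a.a.X → --a--▸ q1
  q1 = a.a.(rec X. (0 + 0 + (0 + 0))\{a,b} + a.a.a.X) → --a--▸ q2
  q2 = a.(rec X. (0 + 0 + (0 + 0))\{a,b} + a.a.a.X) → --a--▸ q0
Coarsest stable partition (strong bisimilarity classes):
  B0 = {p0, p1, p2, q0, q1, q2}
p0 ∈ B0, q0 ∈ B0 → same block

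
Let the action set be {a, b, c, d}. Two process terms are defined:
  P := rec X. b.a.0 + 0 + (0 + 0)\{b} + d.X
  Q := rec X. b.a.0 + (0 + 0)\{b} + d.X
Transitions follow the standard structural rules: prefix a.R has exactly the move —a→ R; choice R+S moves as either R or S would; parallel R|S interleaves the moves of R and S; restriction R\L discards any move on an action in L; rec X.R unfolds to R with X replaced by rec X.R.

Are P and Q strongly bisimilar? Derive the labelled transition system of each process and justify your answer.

P ~ Q

Reachable graph of P (3 states):
  m0 = rec X. b.a.0 + 0 + (0 + 0)\{b} + d.X has moves =b=> m1, =d=> m0
  m1 = a.0 has moves =a=> m2
  m2 = 0 has moves (no moves)
Reachable graph of Q (3 states):
  n0 = rec X. b.a.0 + (0 + 0)\{b} + d.X has moves =b=> n1, =d=> n0
  n1 = a.0 has moves =a=> n2
  n2 = 0 has moves (no moves)
Partition-refinement fixed point:
  B0 = {m0, n0}
  B1 = {m1, n1}
  B2 = {m2, n2}
m0 ∈ B0, n0 ∈ B0 → same block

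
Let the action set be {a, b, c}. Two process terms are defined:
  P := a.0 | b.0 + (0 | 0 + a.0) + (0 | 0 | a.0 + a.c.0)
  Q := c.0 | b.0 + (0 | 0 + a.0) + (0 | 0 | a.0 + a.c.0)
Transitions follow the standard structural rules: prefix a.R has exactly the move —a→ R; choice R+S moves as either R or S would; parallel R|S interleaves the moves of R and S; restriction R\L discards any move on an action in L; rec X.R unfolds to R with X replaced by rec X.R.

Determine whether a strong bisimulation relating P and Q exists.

P's transition system — 7 states:
  u0 = a.0 | b.0 + (0 | 0 + a.0) + (0 | 0 | a.0 + a.c.0) has moves =a=> u1, =a=> u2, =a=> u3, =a=> u4, =b=> u5
  u1 = 0 has moves stopped
  u2 = 0 | 0 | 0 has moves stopped
  u3 = 0 | b.0 has moves =b=> u6
  u4 = c.0 has moves =c=> u1
  u5 = a.0 | 0 has moves =a=> u6
  u6 = 0 | 0 has moves stopped
Q's transition system — 7 states:
  v0 = c.0 | b.0 + (0 | 0 + a.0) + (0 | 0 | a.0 + a.c.0) has moves =a=> v1, =a=> v2, =a=> v3, =b=> v4, =c=> v5
  v1 = 0 has moves stopped
  v2 = 0 | 0 | 0 has moves stopped
  v3 = c.0 has moves =c=> v1
  v4 = c.0 | 0 has moves =c=> v6
  v5 = 0 | b.0 has moves =b=> v6
  v6 = 0 | 0 has moves stopped
Partition-refinement fixed point:
  B0 = {u0}
  B1 = {u1, u2, u6, v1, v2, v6}
  B2 = {u5}
  B3 = {u4, v3, v4}
  B4 = {u3, v5}
  B5 = {v0}
u0 ∈ B0, v0 ∈ B5 → different blocks

NO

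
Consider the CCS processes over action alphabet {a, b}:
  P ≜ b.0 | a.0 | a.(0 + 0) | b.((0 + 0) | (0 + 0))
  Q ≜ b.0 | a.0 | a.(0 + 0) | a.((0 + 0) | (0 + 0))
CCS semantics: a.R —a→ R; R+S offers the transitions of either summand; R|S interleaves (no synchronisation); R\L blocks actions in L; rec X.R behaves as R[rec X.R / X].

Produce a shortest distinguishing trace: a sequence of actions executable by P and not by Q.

bb

LTS(P): 16 reachable states
  p0 = b.0 | a.0 | a.(0 + 0) | b.((0 + 0) | (0 + 0)) | —a→ p1, —a→ p2, —b→ p3, —b→ p4
  p1 = b.0 | 0 | a.(0 + 0) | b.((0 + 0) | (0 + 0)) | —a→ p5, —b→ p6, —b→ p7
  p2 = b.0 | a.0 | (0 + 0) | b.((0 + 0) | (0 + 0)) | —a→ p5, —b→ p8, —b→ p9
  p3 = 0 | a.0 | a.(0 + 0) | b.((0 + 0) | (0 + 0)) | —a→ p6, —a→ p8, —b→ p10
  p4 = b.0 | a.0 | a.(0 + 0) | ((0 + 0) | (0 + 0)) | —a→ p7, —a→ p9, —b→ p10
  p5 = b.0 | 0 | (0 + 0) | b.((0 + 0) | (0 + 0)) | —b→ p11, —b→ p12
  p6 = 0 | 0 | a.(0 + 0) | b.((0 + 0) | (0 + 0)) | —a→ p11, —b→ p13
  p7 = b.0 | 0 | a.(0 + 0) | ((0 + 0) | (0 + 0)) | —a→ p12, —b→ p13
  p8 = 0 | a.0 | (0 + 0) | b.((0 + 0) | (0 + 0)) | —a→ p11, —b→ p14
  p9 = b.0 | a.0 | (0 + 0) | ((0 + 0) | (0 + 0)) | —a→ p12, —b→ p14
  p10 = 0 | a.0 | a.(0 + 0) | ((0 + 0) | (0 + 0)) | —a→ p13, —a→ p14
  p11 = 0 | 0 | (0 + 0) | b.((0 + 0) | (0 + 0)) | —b→ p15
  p12 = b.0 | 0 | (0 + 0) | ((0 + 0) | (0 + 0)) | —b→ p15
  p13 = 0 | 0 | a.(0 + 0) | ((0 + 0) | (0 + 0)) | —a→ p15
  p14 = 0 | a.0 | (0 + 0) | ((0 + 0) | (0 + 0)) | —a→ p15
  p15 = 0 | 0 | (0 + 0) | ((0 + 0) | (0 + 0)) | ·
LTS(Q): 16 reachable states
  q0 = b.0 | a.0 | a.(0 + 0) | a.((0 + 0) | (0 + 0)) | —a→ q1, —a→ q2, —a→ q3, —b→ q4
  q1 = b.0 | 0 | a.(0 + 0) | a.((0 + 0) | (0 + 0)) | —a→ q5, —a→ q6, —b→ q7
  q2 = b.0 | a.0 | (0 + 0) | a.((0 + 0) | (0 + 0)) | —a→ q5, —a→ q8, —b→ q9
  q3 = b.0 | a.0 | a.(0 + 0) | ((0 + 0) | (0 + 0)) | —a→ q6, —a→ q8, —b→ q10
  q4 = 0 | a.0 | a.(0 + 0) | a.((0 + 0) | (0 + 0)) | —a→ q10, —a→ q7, —a→ q9
  q5 = b.0 | 0 | (0 + 0) | a.((0 + 0) | (0 + 0)) | —a→ q11, —b→ q12
  q6 = b.0 | 0 | a.(0 + 0) | ((0 + 0) | (0 + 0)) | —a→ q11, —b→ q13
  q7 = 0 | 0 | a.(0 + 0) | a.((0 + 0) | (0 + 0)) | —a→ q12, —a→ q13
  q8 = b.0 | a.0 | (0 + 0) | ((0 + 0) | (0 + 0)) | —a→ q11, —b→ q14
  q9 = 0 | a.0 | (0 + 0) | a.((0 + 0) | (0 + 0)) | —a→ q12, —a→ q14
  q10 = 0 | a.0 | a.(0 + 0) | ((0 + 0) | (0 + 0)) | —a→ q13, —a→ q14
  q11 = b.0 | 0 | (0 + 0) | ((0 + 0) | (0 + 0)) | —b→ q15
  q12 = 0 | 0 | (0 + 0) | a.((0 + 0) | (0 + 0)) | —a→ q15
  q13 = 0 | 0 | a.(0 + 0) | ((0 + 0) | (0 + 0)) | —a→ q15
  q14 = 0 | a.0 | (0 + 0) | ((0 + 0) | (0 + 0)) | —a→ q15
  q15 = 0 | 0 | (0 + 0) | ((0 + 0) | (0 + 0)) | ·
Trace ⟨bb⟩ through P, begin at {p0}:
  step 1 (b): {p3, p4}
  step 2 (b): {p10}
  — P admits the full trace.
Trace ⟨bb⟩ through Q, begin at {q0}:
  step 1 (b): {q4}
  step 2 (b): no successor for Q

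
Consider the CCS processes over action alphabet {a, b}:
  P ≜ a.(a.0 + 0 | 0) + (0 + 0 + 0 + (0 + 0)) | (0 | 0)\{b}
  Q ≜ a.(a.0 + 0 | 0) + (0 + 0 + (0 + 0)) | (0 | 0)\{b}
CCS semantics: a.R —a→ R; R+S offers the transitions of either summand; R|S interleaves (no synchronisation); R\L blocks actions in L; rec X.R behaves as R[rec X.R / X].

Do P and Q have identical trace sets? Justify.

P's transition system — 3 states:
  m0 = a.(a.0 + 0 | 0) + (0 + 0 + 0 + (0 + 0)) | (0 | 0)\{b} ⊢ -a-> m1
  m1 = a.0 + 0 | 0 ⊢ -a-> m2
  m2 = 0 ⊢ (no moves)
Q's transition system — 3 states:
  n0 = a.(a.0 + 0 | 0) + (0 + 0 + (0 + 0)) | (0 | 0)\{b} ⊢ -a-> n1
  n1 = a.0 + 0 | 0 ⊢ -a-> n2
  n2 = 0 ⊢ (no moves)
Partition-refinement fixed point:
  B0 = {m0, n0}
  B1 = {m1, n1}
  B2 = {m2, n2}
m0 ∈ B0, n0 ∈ B0 → same block
Bisimilar ⇒ trace-equivalent.

YES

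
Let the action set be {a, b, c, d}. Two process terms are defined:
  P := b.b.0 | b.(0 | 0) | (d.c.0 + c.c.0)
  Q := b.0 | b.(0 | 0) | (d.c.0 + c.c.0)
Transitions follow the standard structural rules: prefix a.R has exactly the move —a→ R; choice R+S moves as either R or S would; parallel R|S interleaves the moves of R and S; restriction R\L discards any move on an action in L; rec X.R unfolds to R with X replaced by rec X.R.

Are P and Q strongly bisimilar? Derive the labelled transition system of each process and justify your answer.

not bisimilar

P's transition system — 18 states:
  s0 = b.b.0 | b.(0 | 0) | (d.c.0 + c.c.0) | —b→ s1, —b→ s2, —c→ s3, —d→ s3
  s1 = b.0 | b.(0 | 0) | (d.c.0 + c.c.0) | —b→ s4, —b→ s5, —c→ s6, —d→ s6
  s2 = b.b.0 | (0 | 0) | (d.c.0 + c.c.0) | —b→ s5, —c→ s7, —d→ s7
  s3 = b.b.0 | b.(0 | 0) | c.0 | —b→ s6, —b→ s7, —c→ s8
  s4 = 0 | b.(0 | 0) | (d.c.0 + c.c.0) | —b→ s9, —c→ s10, —d→ s10
  s5 = b.0 | (0 | 0) | (d.c.0 + c.c.0) | —b→ s9, —c→ s11, —d→ s11
  s6 = b.0 | b.(0 | 0) | c.0 | —b→ s10, —b→ s11, —c→ s12
  s7 = b.b.0 | (0 | 0) | c.0 | —b→ s11, —c→ s13
  s8 = b.b.0 | b.(0 | 0) | 0 | —b→ s12, —b→ s13
  s9 = 0 | (0 | 0) | (d.c.0 + c.c.0) | —c→ s14, —d→ s14
  s10 = 0 | b.(0 | 0) | c.0 | —b→ s14, —c→ s15
  s11 = b.0 | (0 | 0) | c.0 | —b→ s14, —c→ s16
  s12 = b.0 | b.(0 | 0) | 0 | —b→ s15, —b→ s16
  s13 = b.b.0 | (0 | 0) | 0 | —b→ s16
  s14 = 0 | (0 | 0) | c.0 | —c→ s17
  s15 = 0 | b.(0 | 0) | 0 | —b→ s17
  s16 = b.0 | (0 | 0) | 0 | —b→ s17
  s17 = 0 | (0 | 0) | 0 | deadlocked
Q's transition system — 12 states:
  t0 = b.0 | b.(0 | 0) | (d.c.0 + c.c.0) | —b→ t1, —b→ t2, —c→ t3, —d→ t3
  t1 = 0 | b.(0 | 0) | (d.c.0 + c.c.0) | —b→ t4, —c→ t5, —d→ t5
  t2 = b.0 | (0 | 0) | (d.c.0 + c.c.0) | —b→ t4, —c→ t6, —d→ t6
  t3 = b.0 | b.(0 | 0) | c.0 | —b→ t5, —b→ t6, —c→ t7
  t4 = 0 | (0 | 0) | (d.c.0 + c.c.0) | —c→ t8, —d→ t8
  t5 = 0 | b.(0 | 0) | c.0 | —b→ t8, —c→ t9
  t6 = b.0 | (0 | 0) | c.0 | —b→ t8, —c→ t10
  t7 = b.0 | b.(0 | 0) | 0 | —b→ t10, —b→ t9
  t8 = 0 | (0 | 0) | c.0 | —c→ t11
  t9 = 0 | b.(0 | 0) | 0 | —b→ t11
  t10 = b.0 | (0 | 0) | 0 | —b→ t11
  t11 = 0 | (0 | 0) | 0 | deadlocked
Partition-refinement fixed point:
  B0 = {s0}
  B1 = {s3}
  B2 = {s8}
  B3 = {s12, s13, t7}
  B4 = {s15, s16, t10, t9}
  B5 = {s17, t11}
  B6 = {s6, s7, t3}
  B7 = {s10, s11, t5, t6}
  B8 = {s14, t8}
  B9 = {s1, s2, t0}
  B10 = {s4, s5, t1, t2}
  B11 = {s9, t4}
s0 ∈ B0, t0 ∈ B9 → different blocks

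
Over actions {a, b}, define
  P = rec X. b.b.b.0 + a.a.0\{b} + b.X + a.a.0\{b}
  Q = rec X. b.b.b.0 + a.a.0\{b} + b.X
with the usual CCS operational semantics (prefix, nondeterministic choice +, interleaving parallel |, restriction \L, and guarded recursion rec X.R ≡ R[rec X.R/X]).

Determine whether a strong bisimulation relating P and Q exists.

P ~ Q

LTS(P): 6 reachable states
  p0 = rec X. b.b.b.0 + a.a.0\{b} + b.X + a.a.0\{b} :: ··a··> p1, ··b··> p0, ··b··> p2
  p1 = a.0\{b} :: ··a··> p3
  p2 = b.b.0 :: ··b··> p4
  p3 = 0\{b} :: (no moves)
  p4 = b.0 :: ··b··> p5
  p5 = 0 :: (no moves)
LTS(Q): 6 reachable states
  q0 = rec X. b.b.b.0 + a.a.0\{b} + b.X :: ··a··> q1, ··b··> q0, ··b··> q2
  q1 = a.0\{b} :: ··a··> q3
  q2 = b.b.0 :: ··b··> q4
  q3 = 0\{b} :: (no moves)
  q4 = b.0 :: ··b··> q5
  q5 = 0 :: (no moves)
Bisimilarity quotient blocks:
  B0 = {p0, q0}
  B1 = {p2, q2}
  B2 = {p4, q4}
  B3 = {p3, p5, q3, q5}
  B4 = {p1, q1}
p0 ∈ B0, q0 ∈ B0 → same block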